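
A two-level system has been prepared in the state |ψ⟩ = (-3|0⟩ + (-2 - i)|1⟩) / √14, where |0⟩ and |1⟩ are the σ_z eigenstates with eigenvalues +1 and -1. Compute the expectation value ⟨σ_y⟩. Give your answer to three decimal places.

⟨σ_y⟩ = 2 Im(a* b)/(|a|²+|b|²) with a = -3, b = (-2 - i).
a* b = (6 + 3i), so ⟨σ_y⟩ = 6/14.

0.429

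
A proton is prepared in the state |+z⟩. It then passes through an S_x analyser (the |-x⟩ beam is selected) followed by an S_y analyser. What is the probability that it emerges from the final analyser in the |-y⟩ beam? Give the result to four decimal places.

0.2500

First analyser (S_x): from |+z⟩, P(|-x⟩) = 1/2.
After stage 1 the state is |-x⟩; P(|-y⟩) = |⟨-y|-x⟩|² = 1/2.
Joint probability = 1/2 × 1/2 = 0.2500.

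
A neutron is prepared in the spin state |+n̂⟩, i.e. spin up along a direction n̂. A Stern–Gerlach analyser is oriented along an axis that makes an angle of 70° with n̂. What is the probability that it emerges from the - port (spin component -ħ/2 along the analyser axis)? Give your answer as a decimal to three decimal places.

For spin-½, the probability of finding spin-up along an axis at angle θ to the initial spin direction is cos²(θ/2); spin-down is sin²(θ/2).
θ = 70°, so P = sin²(35°) ≈ 0.329.

0.329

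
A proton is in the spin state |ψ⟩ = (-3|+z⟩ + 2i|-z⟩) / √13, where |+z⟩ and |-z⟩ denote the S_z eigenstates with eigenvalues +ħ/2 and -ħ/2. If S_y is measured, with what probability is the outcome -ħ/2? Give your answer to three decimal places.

|-y⟩ = (|+z⟩ - i|-z⟩)/√2, so ⟨-y|ψ⟩ = (-5) / (√2·√13).
P = |-5|² / 26 = 25/26.

0.962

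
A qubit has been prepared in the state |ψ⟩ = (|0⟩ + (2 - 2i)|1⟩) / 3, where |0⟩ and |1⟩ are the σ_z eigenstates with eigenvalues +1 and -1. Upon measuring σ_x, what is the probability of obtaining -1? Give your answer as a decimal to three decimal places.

0.278

|-x⟩ = (|0⟩ - |1⟩)/√2, so ⟨-x|ψ⟩ = (-1 + 2i) / (√2·3).
P = |-1 + 2i|² / 18 = 5/18.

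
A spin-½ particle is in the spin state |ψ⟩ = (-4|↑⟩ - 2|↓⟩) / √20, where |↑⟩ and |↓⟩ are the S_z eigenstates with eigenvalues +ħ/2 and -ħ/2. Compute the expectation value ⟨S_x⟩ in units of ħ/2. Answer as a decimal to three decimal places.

0.800

⟨σ_x⟩ = 2 Re(a* b)/(|a|²+|b|²) with a = -4, b = -2.
a* b = 8, so ⟨σ_x⟩ = 16/20.
⟨S_x⟩ = (ħ/2)·⟨σ_x⟩.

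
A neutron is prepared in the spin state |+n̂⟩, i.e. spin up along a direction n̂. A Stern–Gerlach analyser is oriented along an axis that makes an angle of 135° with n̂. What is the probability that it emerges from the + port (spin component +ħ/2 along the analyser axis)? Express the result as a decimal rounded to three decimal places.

0.146

For spin-½, the probability of finding spin-up along an axis at angle θ to the initial spin direction is cos²(θ/2); spin-down is sin²(θ/2).
θ = 135°, so P = cos²(67.5°) ≈ 0.146.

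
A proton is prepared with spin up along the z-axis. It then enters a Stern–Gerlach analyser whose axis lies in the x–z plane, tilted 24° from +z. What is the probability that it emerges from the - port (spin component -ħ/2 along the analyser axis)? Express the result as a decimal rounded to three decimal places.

0.043

For spin-½, the probability of finding spin-up along an axis at angle θ to the initial spin direction is cos²(θ/2); spin-down is sin²(θ/2).
θ = 24°, so P = sin²(12°) ≈ 0.043.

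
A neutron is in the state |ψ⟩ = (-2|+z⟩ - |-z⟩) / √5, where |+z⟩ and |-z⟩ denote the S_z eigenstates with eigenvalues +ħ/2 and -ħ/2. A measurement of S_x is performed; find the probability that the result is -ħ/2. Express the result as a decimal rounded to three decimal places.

|-x⟩ = (|+z⟩ - |-z⟩)/√2, so ⟨-x|ψ⟩ = (-1) / (√2·√5).
P = |-1|² / 10 = 1/10.

0.100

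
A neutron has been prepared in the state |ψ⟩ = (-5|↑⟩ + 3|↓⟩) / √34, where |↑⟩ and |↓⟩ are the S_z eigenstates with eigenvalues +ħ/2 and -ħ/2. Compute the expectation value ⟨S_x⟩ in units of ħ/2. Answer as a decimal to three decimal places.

⟨σ_x⟩ = 2 Re(a* b)/(|a|²+|b|²) with a = -5, b = 3.
a* b = -15, so ⟨σ_x⟩ = -30/34.
⟨S_x⟩ = (ħ/2)·⟨σ_x⟩.

-0.882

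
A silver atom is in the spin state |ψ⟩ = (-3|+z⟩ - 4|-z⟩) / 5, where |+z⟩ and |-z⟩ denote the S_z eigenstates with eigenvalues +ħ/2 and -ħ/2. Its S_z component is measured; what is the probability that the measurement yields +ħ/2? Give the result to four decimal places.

0.3600

The +ħ/2 outcome corresponds to |+z⟩. Its amplitude in |ψ⟩ is -3/5.
P = |-3|² / 25 = 9/25.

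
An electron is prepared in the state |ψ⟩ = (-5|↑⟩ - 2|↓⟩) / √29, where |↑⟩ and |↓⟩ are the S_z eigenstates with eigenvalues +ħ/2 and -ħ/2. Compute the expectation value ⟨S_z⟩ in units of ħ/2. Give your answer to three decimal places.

⟨σ_z⟩ = |a|² - |b|² divided by |a|²+|b|², with a, b the |↑⟩, |↓⟩ amplitudes.
= (25 - 4)/29 = 21/29.
⟨S_z⟩ = (ħ/2)·⟨σ_z⟩.

0.724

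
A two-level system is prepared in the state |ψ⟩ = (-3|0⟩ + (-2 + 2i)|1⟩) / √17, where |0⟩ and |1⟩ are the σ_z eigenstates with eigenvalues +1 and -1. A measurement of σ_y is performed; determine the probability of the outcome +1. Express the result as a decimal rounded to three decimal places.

|+y⟩ = (|0⟩ + i|1⟩)/√2, so ⟨+y|ψ⟩ = (-1 + 2i) / (√2·√17).
P = |-1 + 2i|² / 34 = 5/34.

0.147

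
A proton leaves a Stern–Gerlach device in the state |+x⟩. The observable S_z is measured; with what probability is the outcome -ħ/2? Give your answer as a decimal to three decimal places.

In the S_z basis, |+x⟩ = (|+z⟩ + |-z⟩)/√2 and |-z⟩ = |-z⟩.
|⟨-z|+x⟩|² = 1/2.

0.500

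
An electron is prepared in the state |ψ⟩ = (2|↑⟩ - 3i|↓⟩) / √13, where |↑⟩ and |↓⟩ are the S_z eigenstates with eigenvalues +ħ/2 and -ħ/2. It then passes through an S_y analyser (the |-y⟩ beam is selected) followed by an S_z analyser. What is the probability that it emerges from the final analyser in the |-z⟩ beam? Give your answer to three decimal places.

0.481

First analyser (S_y): P(|-y⟩) = |⟨-y|ψ⟩|² = 25/26.
After stage 1 the state is |-y⟩; P(|-z⟩) = |⟨-z|-y⟩|² = 1/2.
Joint probability = 25/26 × 1/2 = 0.481.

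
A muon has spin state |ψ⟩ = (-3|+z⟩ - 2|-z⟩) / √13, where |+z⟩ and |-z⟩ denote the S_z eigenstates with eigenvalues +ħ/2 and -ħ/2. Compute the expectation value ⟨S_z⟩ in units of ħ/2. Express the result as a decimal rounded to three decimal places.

⟨σ_z⟩ = |a|² - |b|² divided by |a|²+|b|², with a, b the |+z⟩, |-z⟩ amplitudes.
= (9 - 4)/13 = 5/13.
⟨S_z⟩ = (ħ/2)·⟨σ_z⟩.

0.385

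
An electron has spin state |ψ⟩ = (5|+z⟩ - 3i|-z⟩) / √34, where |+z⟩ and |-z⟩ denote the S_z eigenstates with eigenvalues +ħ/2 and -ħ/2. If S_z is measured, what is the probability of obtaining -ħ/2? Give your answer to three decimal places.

The -ħ/2 outcome corresponds to |-z⟩. Its amplitude in |ψ⟩ is -3i/√34.
P = |-3i|² / 34 = 9/34.

0.265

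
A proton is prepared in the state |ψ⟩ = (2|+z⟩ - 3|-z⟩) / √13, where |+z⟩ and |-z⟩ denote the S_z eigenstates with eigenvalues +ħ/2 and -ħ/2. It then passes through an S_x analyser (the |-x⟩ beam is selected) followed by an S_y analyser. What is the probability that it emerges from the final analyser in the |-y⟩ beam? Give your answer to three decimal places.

0.481

First analyser (S_x): P(|-x⟩) = |⟨-x|ψ⟩|² = 25/26.
After stage 1 the state is |-x⟩; P(|-y⟩) = |⟨-y|-x⟩|² = 1/2.
Joint probability = 25/26 × 1/2 = 0.481.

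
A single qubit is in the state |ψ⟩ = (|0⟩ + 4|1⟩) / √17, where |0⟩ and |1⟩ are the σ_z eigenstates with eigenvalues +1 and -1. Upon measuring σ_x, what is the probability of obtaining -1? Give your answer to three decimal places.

0.265

|-x⟩ = (|0⟩ - |1⟩)/√2, so ⟨-x|ψ⟩ = (-3) / (√2·√17).
P = |-3|² / 34 = 9/34.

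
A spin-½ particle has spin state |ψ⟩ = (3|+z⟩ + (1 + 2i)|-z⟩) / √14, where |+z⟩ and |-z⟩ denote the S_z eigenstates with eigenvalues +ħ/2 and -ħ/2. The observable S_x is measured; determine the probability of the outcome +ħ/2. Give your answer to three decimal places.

|+x⟩ = (|+z⟩ + |-z⟩)/√2, so ⟨+x|ψ⟩ = (4 + 2i) / (√2·√14).
P = |4 + 2i|² / 28 = 20/28.

0.714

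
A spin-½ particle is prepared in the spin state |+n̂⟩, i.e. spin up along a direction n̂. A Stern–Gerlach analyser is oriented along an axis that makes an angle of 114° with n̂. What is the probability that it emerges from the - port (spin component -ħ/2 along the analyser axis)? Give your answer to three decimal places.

For spin-½, the probability of finding spin-up along an axis at angle θ to the initial spin direction is cos²(θ/2); spin-down is sin²(θ/2).
θ = 114°, so P = sin²(57°) ≈ 0.703.

0.703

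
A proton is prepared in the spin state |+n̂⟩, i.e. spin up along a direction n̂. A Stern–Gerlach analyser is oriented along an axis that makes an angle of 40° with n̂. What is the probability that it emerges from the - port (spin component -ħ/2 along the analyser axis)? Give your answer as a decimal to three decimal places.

0.117

For spin-½, the probability of finding spin-up along an axis at angle θ to the initial spin direction is cos²(θ/2); spin-down is sin²(θ/2).
θ = 40°, so P = sin²(20°) ≈ 0.117.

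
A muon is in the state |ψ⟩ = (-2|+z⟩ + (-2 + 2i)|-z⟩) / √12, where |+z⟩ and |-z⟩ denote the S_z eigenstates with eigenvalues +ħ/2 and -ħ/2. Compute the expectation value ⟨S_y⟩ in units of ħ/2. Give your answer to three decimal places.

⟨σ_y⟩ = 2 Im(a* b)/(|a|²+|b|²) with a = -2, b = (-2 + 2i).
a* b = (4 - 4i), so ⟨σ_y⟩ = -8/12.
⟨S_y⟩ = (ħ/2)·⟨σ_y⟩.

-0.667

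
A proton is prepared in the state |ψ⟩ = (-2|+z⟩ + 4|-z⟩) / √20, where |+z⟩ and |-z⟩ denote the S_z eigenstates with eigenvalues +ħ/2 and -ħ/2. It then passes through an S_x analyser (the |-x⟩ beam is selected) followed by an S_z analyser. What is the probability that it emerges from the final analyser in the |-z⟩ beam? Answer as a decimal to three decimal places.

0.450

First analyser (S_x): P(|-x⟩) = |⟨-x|ψ⟩|² = 36/40.
After stage 1 the state is |-x⟩; P(|-z⟩) = |⟨-z|-x⟩|² = 1/2.
Joint probability = 36/40 × 1/2 = 0.450.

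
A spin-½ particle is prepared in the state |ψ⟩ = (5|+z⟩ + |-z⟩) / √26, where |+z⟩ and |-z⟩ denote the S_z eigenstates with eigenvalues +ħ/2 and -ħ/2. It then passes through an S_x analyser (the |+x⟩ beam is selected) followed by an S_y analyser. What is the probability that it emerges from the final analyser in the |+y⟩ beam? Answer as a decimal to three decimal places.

First analyser (S_x): P(|+x⟩) = |⟨+x|ψ⟩|² = 36/52.
After stage 1 the state is |+x⟩; P(|+y⟩) = |⟨+y|+x⟩|² = 1/2.
Joint probability = 36/52 × 1/2 = 0.346.

0.346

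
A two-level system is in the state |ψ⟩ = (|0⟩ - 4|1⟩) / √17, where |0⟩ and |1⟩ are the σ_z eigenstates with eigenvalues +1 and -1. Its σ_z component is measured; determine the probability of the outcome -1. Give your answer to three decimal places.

0.941

The -1 outcome corresponds to |1⟩. Its amplitude in |ψ⟩ is -4/√17.
P = |-4|² / 17 = 16/17.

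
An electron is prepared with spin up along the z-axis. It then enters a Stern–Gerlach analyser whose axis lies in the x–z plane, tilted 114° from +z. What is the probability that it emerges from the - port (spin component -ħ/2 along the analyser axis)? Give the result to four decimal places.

0.7034

For spin-½, the probability of finding spin-up along an axis at angle θ to the initial spin direction is cos²(θ/2); spin-down is sin²(θ/2).
θ = 114°, so P = sin²(57°) ≈ 0.7034.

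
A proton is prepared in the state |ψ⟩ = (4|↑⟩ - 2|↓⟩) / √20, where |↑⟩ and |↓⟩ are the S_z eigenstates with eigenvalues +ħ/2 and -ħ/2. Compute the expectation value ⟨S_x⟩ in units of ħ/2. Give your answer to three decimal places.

-0.800

⟨σ_x⟩ = 2 Re(a* b)/(|a|²+|b|²) with a = 4, b = -2.
a* b = -8, so ⟨σ_x⟩ = -16/20.
⟨S_x⟩ = (ħ/2)·⟨σ_x⟩.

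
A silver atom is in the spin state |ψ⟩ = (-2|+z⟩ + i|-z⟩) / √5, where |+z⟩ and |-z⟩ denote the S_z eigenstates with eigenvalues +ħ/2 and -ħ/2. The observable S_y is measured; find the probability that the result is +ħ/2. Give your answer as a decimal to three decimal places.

|+y⟩ = (|+z⟩ + i|-z⟩)/√2, so ⟨+y|ψ⟩ = (-1) / (√2·√5).
P = |-1|² / 10 = 1/10.

0.100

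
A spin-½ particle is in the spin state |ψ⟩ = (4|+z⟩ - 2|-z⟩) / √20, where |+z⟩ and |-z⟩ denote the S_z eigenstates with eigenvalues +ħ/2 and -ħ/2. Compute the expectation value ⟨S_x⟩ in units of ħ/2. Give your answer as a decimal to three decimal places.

⟨σ_x⟩ = 2 Re(a* b)/(|a|²+|b|²) with a = 4, b = -2.
a* b = -8, so ⟨σ_x⟩ = -16/20.
⟨S_x⟩ = (ħ/2)·⟨σ_x⟩.

-0.800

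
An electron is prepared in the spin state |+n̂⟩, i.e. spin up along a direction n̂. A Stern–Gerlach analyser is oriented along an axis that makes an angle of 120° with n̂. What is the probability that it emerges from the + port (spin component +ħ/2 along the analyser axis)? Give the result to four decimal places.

0.2500

For spin-½, the probability of finding spin-up along an axis at angle θ to the initial spin direction is cos²(θ/2); spin-down is sin²(θ/2).
θ = 120°, so P = cos²(60°) ≈ 0.2500.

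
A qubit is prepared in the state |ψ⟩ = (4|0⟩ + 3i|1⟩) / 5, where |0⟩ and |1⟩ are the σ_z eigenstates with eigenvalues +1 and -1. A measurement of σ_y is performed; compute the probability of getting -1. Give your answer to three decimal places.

|-y⟩ = (|0⟩ - i|1⟩)/√2, so ⟨-y|ψ⟩ = (1) / (√2·5).
P = |1|² / 50 = 1/50.

0.020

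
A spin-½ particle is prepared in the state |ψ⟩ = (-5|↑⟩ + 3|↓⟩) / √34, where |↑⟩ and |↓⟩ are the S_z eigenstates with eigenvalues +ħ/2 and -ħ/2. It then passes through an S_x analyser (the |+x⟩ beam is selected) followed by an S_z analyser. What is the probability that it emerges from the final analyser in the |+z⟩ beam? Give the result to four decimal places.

0.0294

First analyser (S_x): P(|+x⟩) = |⟨+x|ψ⟩|² = 4/68.
After stage 1 the state is |+x⟩; P(|+z⟩) = |⟨+z|+x⟩|² = 1/2.
Joint probability = 4/68 × 1/2 = 0.0294.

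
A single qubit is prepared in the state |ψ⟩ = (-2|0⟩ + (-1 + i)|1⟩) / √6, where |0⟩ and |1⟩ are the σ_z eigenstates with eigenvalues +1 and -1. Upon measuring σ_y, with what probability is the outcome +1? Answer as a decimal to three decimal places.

0.167

|+y⟩ = (|0⟩ + i|1⟩)/√2, so ⟨+y|ψ⟩ = (-1 + i) / (√2·√6).
P = |-1 + i|² / 12 = 2/12.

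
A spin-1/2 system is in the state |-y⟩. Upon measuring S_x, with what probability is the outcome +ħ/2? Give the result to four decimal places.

In the S_z basis, |-y⟩ = (|+z⟩ - i|-z⟩)/√2 and |+x⟩ = (|+z⟩ + |-z⟩)/√2.
|⟨+x|-y⟩|² = 1/2.

0.5000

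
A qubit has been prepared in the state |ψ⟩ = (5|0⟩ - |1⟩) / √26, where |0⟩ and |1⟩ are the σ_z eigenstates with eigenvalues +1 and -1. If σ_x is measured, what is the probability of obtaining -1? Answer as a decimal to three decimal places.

|-x⟩ = (|0⟩ - |1⟩)/√2, so ⟨-x|ψ⟩ = (6) / (√2·√26).
P = |6|² / 52 = 36/52.

0.692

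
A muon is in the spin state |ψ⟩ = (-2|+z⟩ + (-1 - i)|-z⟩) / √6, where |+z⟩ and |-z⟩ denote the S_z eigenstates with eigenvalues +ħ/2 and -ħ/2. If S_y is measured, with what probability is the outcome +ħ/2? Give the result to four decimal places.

|+y⟩ = (|+z⟩ + i|-z⟩)/√2, so ⟨+y|ψ⟩ = (-3 + i) / (√2·√6).
P = |-3 + i|² / 12 = 10/12.

0.8333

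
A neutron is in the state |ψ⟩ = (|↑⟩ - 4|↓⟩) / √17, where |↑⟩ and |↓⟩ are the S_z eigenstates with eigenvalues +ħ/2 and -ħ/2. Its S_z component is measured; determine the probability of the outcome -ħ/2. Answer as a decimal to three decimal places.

The -ħ/2 outcome corresponds to |↓⟩. Its amplitude in |ψ⟩ is -4/√17.
P = |-4|² / 17 = 16/17.

0.941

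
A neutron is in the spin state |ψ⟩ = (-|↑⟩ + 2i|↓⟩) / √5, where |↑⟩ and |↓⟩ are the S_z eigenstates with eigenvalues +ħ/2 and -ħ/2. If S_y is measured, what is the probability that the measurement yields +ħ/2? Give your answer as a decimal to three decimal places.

0.100

|+y⟩ = (|↑⟩ + i|↓⟩)/√2, so ⟨+y|ψ⟩ = (1) / (√2·√5).
P = |1|² / 10 = 1/10.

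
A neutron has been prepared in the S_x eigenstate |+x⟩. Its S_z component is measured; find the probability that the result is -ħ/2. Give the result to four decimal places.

In the S_z basis, |+x⟩ = (|↑⟩ + |↓⟩)/√2 and |-z⟩ = |↓⟩.
|⟨-z|+x⟩|² = 1/2.

0.5000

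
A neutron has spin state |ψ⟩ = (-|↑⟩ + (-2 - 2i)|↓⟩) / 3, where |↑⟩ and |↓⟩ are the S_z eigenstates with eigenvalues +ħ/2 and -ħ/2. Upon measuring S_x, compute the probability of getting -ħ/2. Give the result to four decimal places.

|-x⟩ = (|↑⟩ - |↓⟩)/√2, so ⟨-x|ψ⟩ = (1 + 2i) / (√2·3).
P = |1 + 2i|² / 18 = 5/18.

0.2778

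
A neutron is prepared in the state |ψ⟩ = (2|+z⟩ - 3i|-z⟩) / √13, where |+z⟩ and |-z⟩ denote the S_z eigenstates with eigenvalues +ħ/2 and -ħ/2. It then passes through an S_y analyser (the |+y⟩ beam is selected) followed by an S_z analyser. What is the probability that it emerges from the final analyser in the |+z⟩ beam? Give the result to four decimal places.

First analyser (S_y): P(|+y⟩) = |⟨+y|ψ⟩|² = 1/26.
After stage 1 the state is |+y⟩; P(|+z⟩) = |⟨+z|+y⟩|² = 1/2.
Joint probability = 1/26 × 1/2 = 0.0192.

0.0192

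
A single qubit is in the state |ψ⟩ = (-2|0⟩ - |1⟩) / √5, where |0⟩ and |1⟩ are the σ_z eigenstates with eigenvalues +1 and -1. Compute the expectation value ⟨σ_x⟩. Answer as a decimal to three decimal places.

0.800

⟨σ_x⟩ = 2 Re(a* b)/(|a|²+|b|²) with a = -2, b = -1.
a* b = 2, so ⟨σ_x⟩ = 4/5.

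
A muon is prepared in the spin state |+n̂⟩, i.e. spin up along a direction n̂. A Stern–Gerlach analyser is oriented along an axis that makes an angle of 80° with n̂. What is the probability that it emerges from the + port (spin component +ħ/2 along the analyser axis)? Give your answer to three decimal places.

0.587

For spin-½, the probability of finding spin-up along an axis at angle θ to the initial spin direction is cos²(θ/2); spin-down is sin²(θ/2).
θ = 80°, so P = cos²(40°) ≈ 0.587.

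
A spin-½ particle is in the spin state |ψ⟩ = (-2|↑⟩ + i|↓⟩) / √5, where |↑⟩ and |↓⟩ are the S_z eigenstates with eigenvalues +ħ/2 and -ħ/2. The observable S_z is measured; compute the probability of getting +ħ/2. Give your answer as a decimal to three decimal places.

The +ħ/2 outcome corresponds to |↑⟩. Its amplitude in |ψ⟩ is -2/√5.
P = |-2|² / 5 = 4/5.

0.800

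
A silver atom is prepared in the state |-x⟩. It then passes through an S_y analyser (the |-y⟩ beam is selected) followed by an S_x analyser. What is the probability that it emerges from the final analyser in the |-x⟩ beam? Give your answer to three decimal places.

First analyser (S_y): from |-x⟩, P(|-y⟩) = 1/2.
After stage 1 the state is |-y⟩; P(|-x⟩) = |⟨-x|-y⟩|² = 1/2.
Joint probability = 1/2 × 1/2 = 0.250.

0.250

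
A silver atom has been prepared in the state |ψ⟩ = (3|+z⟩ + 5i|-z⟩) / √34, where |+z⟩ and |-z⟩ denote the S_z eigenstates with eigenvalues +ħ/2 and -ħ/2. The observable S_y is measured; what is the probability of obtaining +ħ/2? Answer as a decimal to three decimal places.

|+y⟩ = (|+z⟩ + i|-z⟩)/√2, so ⟨+y|ψ⟩ = (8) / (√2·√34).
P = |8|² / 68 = 64/68.

0.941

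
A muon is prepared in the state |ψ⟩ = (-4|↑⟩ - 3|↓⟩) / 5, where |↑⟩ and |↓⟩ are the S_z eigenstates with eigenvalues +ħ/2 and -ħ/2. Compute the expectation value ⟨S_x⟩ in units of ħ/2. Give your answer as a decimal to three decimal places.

⟨σ_x⟩ = 2 Re(a* b)/(|a|²+|b|²) with a = -4, b = -3.
a* b = 12, so ⟨σ_x⟩ = 24/25.
⟨S_x⟩ = (ħ/2)·⟨σ_x⟩.

0.960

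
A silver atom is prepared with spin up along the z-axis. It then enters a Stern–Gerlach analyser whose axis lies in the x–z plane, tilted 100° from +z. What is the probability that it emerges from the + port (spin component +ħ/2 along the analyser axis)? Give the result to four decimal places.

0.4132

For spin-½, the probability of finding spin-up along an axis at angle θ to the initial spin direction is cos²(θ/2); spin-down is sin²(θ/2).
θ = 100°, so P = cos²(50°) ≈ 0.4132.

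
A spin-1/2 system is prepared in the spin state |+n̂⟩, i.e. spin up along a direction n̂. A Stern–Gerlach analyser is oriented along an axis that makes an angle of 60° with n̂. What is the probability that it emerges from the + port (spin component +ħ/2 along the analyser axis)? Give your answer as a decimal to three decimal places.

0.750

For spin-½, the probability of finding spin-up along an axis at angle θ to the initial spin direction is cos²(θ/2); spin-down is sin²(θ/2).
θ = 60°, so P = cos²(30°) ≈ 0.750.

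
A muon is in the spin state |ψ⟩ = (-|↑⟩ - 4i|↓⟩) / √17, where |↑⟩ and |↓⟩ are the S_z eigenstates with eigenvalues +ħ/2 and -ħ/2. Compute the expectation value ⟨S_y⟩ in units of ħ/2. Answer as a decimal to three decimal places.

0.471

⟨σ_y⟩ = 2 Im(a* b)/(|a|²+|b|²) with a = -1, b = -4i.
a* b = 4i, so ⟨σ_y⟩ = 8/17.
⟨S_y⟩ = (ħ/2)·⟨σ_y⟩.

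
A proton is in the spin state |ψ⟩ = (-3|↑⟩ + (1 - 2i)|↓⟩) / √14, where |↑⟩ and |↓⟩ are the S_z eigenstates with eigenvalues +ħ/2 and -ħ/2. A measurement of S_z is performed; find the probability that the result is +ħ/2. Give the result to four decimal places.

0.6429

The +ħ/2 outcome corresponds to |↑⟩. Its amplitude in |ψ⟩ is -3/√14.
P = |-3|² / 14 = 9/14.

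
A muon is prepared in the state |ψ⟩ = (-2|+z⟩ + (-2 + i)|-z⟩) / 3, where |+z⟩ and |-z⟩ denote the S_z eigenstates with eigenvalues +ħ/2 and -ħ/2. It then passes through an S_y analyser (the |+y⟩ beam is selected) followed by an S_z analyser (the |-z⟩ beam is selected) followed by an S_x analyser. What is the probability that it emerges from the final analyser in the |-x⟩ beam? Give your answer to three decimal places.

0.069

First analyser (S_y): P(|+y⟩) = |⟨+y|ψ⟩|² = 5/18.
After stage 1 the state is |+y⟩; P(|-z⟩) = |⟨-z|+y⟩|² = 1/2.
After stage 2 the state is |-z⟩; P(|-x⟩) = |⟨-x|-z⟩|² = 1/2.
Joint probability = 5/18 × 1/2 × 1/2 = 0.069.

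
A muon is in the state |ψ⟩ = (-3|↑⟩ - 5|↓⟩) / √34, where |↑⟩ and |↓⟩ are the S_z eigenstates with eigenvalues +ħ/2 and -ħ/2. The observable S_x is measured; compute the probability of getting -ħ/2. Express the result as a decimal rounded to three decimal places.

|-x⟩ = (|↑⟩ - |↓⟩)/√2, so ⟨-x|ψ⟩ = (2) / (√2·√34).
P = |2|² / 68 = 4/68.

0.059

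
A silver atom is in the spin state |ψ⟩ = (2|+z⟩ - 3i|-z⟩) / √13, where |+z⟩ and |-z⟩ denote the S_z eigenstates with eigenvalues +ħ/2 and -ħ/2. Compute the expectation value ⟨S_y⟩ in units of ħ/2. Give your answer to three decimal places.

⟨σ_y⟩ = 2 Im(a* b)/(|a|²+|b|²) with a = 2, b = -3i.
a* b = -6i, so ⟨σ_y⟩ = -12/13.
⟨S_y⟩ = (ħ/2)·⟨σ_y⟩.

-0.923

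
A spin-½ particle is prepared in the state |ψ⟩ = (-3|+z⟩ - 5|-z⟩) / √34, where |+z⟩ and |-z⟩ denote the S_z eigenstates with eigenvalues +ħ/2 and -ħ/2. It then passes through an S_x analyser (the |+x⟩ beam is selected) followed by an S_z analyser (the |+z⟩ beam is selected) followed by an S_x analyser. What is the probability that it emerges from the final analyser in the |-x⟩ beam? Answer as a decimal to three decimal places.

0.235

First analyser (S_x): P(|+x⟩) = |⟨+x|ψ⟩|² = 64/68.
After stage 1 the state is |+x⟩; P(|+z⟩) = |⟨+z|+x⟩|² = 1/2.
After stage 2 the state is |+z⟩; P(|-x⟩) = |⟨-x|+z⟩|² = 1/2.
Joint probability = 64/68 × 1/2 × 1/2 = 0.235.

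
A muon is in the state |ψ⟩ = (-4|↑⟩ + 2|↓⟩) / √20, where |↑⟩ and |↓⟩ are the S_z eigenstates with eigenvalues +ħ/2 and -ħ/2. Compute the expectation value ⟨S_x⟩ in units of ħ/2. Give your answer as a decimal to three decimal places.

-0.800

⟨σ_x⟩ = 2 Re(a* b)/(|a|²+|b|²) with a = -4, b = 2.
a* b = -8, so ⟨σ_x⟩ = -16/20.
⟨S_x⟩ = (ħ/2)·⟨σ_x⟩.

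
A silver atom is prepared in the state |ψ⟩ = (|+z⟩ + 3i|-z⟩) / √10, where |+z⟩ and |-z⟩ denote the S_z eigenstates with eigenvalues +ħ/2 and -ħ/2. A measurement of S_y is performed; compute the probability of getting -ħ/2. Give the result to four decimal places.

0.2000

|-y⟩ = (|+z⟩ - i|-z⟩)/√2, so ⟨-y|ψ⟩ = (-2) / (√2·√10).
P = |-2|² / 20 = 4/20.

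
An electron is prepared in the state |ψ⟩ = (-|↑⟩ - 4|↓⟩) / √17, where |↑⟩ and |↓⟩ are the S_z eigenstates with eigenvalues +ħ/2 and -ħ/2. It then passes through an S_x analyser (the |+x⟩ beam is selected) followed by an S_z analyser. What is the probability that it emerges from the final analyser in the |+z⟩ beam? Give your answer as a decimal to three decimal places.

First analyser (S_x): P(|+x⟩) = |⟨+x|ψ⟩|² = 25/34.
After stage 1 the state is |+x⟩; P(|+z⟩) = |⟨+z|+x⟩|² = 1/2.
Joint probability = 25/34 × 1/2 = 0.368.

0.368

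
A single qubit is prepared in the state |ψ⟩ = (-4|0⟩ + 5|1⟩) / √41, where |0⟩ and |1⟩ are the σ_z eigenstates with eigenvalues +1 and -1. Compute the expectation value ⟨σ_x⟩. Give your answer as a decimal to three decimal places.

⟨σ_x⟩ = 2 Re(a* b)/(|a|²+|b|²) with a = -4, b = 5.
a* b = -20, so ⟨σ_x⟩ = -40/41.

-0.976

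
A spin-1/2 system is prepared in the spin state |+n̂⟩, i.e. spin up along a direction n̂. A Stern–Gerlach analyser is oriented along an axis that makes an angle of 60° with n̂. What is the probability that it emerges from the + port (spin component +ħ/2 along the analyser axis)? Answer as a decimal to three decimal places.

For spin-½, the probability of finding spin-up along an axis at angle θ to the initial spin direction is cos²(θ/2); spin-down is sin²(θ/2).
θ = 60°, so P = cos²(30°) ≈ 0.750.

0.750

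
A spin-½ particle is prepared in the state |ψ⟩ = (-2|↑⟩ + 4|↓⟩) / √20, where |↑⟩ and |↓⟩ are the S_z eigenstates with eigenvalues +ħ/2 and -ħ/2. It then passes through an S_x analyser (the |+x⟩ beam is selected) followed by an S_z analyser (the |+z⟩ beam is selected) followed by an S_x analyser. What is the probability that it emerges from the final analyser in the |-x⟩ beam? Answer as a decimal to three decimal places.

0.025

First analyser (S_x): P(|+x⟩) = |⟨+x|ψ⟩|² = 4/40.
After stage 1 the state is |+x⟩; P(|+z⟩) = |⟨+z|+x⟩|² = 1/2.
After stage 2 the state is |+z⟩; P(|-x⟩) = |⟨-x|+z⟩|² = 1/2.
Joint probability = 4/40 × 1/2 × 1/2 = 0.025.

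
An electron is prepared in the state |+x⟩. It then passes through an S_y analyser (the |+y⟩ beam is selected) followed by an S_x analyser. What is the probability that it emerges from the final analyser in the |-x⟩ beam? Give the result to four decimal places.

0.2500

First analyser (S_y): from |+x⟩, P(|+y⟩) = 1/2.
After stage 1 the state is |+y⟩; P(|-x⟩) = |⟨-x|+y⟩|² = 1/2.
Joint probability = 1/2 × 1/2 = 0.2500.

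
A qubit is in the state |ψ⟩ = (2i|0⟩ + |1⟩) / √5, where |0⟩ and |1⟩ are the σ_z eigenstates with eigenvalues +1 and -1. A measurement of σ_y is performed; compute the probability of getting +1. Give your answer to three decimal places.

|+y⟩ = (|0⟩ + i|1⟩)/√2, so ⟨+y|ψ⟩ = (i) / (√2·√5).
P = |i|² / 10 = 1/10.

0.100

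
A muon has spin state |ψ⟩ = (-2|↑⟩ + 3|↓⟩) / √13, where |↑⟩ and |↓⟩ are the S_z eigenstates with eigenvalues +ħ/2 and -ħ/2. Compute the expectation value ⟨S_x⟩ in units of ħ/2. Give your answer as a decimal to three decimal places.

⟨σ_x⟩ = 2 Re(a* b)/(|a|²+|b|²) with a = -2, b = 3.
a* b = -6, so ⟨σ_x⟩ = -12/13.
⟨S_x⟩ = (ħ/2)·⟨σ_x⟩.

-0.923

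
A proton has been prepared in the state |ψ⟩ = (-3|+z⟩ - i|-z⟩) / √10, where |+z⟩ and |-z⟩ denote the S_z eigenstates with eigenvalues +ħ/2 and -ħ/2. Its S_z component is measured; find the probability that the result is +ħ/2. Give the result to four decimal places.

0.9000

The +ħ/2 outcome corresponds to |+z⟩. Its amplitude in |ψ⟩ is -3/√10.
P = |-3|² / 10 = 9/10.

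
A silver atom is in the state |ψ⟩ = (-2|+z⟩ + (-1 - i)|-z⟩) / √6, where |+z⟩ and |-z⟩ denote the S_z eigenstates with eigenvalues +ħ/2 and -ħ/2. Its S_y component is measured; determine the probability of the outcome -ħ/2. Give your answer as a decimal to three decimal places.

|-y⟩ = (|+z⟩ - i|-z⟩)/√2, so ⟨-y|ψ⟩ = (-1 - i) / (√2·√6).
P = |-1 - i|² / 12 = 2/12.

0.167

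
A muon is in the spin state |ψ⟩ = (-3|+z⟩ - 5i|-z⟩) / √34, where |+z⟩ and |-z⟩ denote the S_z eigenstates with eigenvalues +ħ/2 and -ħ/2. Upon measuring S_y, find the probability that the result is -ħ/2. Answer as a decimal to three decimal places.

0.059

|-y⟩ = (|+z⟩ - i|-z⟩)/√2, so ⟨-y|ψ⟩ = (2) / (√2·√34).
P = |2|² / 68 = 4/68.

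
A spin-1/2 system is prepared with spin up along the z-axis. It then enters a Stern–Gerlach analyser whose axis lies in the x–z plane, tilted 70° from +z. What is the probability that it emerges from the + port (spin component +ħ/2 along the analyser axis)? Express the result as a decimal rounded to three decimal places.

0.671

For spin-½, the probability of finding spin-up along an axis at angle θ to the initial spin direction is cos²(θ/2); spin-down is sin²(θ/2).
θ = 70°, so P = cos²(35°) ≈ 0.671.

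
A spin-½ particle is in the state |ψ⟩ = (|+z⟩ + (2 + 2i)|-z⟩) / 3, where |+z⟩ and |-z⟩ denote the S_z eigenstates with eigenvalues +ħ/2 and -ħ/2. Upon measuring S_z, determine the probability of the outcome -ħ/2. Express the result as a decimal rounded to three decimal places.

The -ħ/2 outcome corresponds to |-z⟩. Its amplitude in |ψ⟩ is (2 + 2i)/3.
P = |2 + 2i|² / 9 = 8/9.

0.889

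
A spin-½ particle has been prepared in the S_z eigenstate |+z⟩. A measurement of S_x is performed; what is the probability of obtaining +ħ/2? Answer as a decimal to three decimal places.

0.500

In the S_z basis, |+z⟩ = |+z⟩ and |+x⟩ = (|+z⟩ + |-z⟩)/√2.
|⟨+x|+z⟩|² = 1/2.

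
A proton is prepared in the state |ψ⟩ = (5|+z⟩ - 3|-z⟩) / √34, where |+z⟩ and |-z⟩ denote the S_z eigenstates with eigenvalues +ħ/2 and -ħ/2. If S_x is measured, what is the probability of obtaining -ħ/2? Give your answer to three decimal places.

|-x⟩ = (|+z⟩ - |-z⟩)/√2, so ⟨-x|ψ⟩ = (8) / (√2·√34).
P = |8|² / 68 = 64/68.

0.941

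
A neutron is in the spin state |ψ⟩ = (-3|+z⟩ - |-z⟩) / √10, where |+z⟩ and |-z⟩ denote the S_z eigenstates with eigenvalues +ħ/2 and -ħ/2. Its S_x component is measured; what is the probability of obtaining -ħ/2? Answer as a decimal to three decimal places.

|-x⟩ = (|+z⟩ - |-z⟩)/√2, so ⟨-x|ψ⟩ = (-2) / (√2·√10).
P = |-2|² / 20 = 4/20.

0.200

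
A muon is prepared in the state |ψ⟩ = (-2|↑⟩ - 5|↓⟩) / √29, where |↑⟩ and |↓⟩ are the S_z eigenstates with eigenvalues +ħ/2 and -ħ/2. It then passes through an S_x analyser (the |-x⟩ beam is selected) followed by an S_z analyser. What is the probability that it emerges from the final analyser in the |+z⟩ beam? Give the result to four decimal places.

0.0776

First analyser (S_x): P(|-x⟩) = |⟨-x|ψ⟩|² = 9/58.
After stage 1 the state is |-x⟩; P(|+z⟩) = |⟨+z|-x⟩|² = 1/2.
Joint probability = 9/58 × 1/2 = 0.0776.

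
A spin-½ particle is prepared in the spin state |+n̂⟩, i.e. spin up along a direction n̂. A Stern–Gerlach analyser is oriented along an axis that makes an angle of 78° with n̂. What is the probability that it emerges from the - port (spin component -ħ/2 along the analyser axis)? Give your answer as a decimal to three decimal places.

For spin-½, the probability of finding spin-up along an axis at angle θ to the initial spin direction is cos²(θ/2); spin-down is sin²(θ/2).
θ = 78°, so P = sin²(39°) ≈ 0.396.

0.396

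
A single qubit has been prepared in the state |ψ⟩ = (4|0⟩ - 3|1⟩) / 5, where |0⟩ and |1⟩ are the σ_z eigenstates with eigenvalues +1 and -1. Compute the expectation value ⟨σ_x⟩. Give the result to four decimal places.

⟨σ_x⟩ = 2 Re(a* b)/(|a|²+|b|²) with a = 4, b = -3.
a* b = -12, so ⟨σ_x⟩ = -24/25.

-0.9600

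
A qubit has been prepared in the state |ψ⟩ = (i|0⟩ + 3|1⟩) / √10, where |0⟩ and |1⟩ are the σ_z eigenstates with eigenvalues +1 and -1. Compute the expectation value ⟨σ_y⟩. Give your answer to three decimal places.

⟨σ_y⟩ = 2 Im(a* b)/(|a|²+|b|²) with a = i, b = 3.
a* b = -3i, so ⟨σ_y⟩ = -6/10.

-0.600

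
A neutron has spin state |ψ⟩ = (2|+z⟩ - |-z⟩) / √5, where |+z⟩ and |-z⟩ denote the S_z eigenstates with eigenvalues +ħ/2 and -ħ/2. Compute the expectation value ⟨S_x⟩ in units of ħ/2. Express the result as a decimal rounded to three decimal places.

-0.800

⟨σ_x⟩ = 2 Re(a* b)/(|a|²+|b|²) with a = 2, b = -1.
a* b = -2, so ⟨σ_x⟩ = -4/5.
⟨S_x⟩ = (ħ/2)·⟨σ_x⟩.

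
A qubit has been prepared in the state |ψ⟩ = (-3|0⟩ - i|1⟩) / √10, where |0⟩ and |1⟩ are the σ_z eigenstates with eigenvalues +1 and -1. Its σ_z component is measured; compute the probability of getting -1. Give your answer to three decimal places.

0.100

The -1 outcome corresponds to |1⟩. Its amplitude in |ψ⟩ is -i/√10.
P = |-i|² / 10 = 1/10.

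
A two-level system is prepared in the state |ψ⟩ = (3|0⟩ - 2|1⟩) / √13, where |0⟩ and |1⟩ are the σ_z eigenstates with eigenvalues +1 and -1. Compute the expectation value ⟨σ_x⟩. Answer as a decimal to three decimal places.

⟨σ_x⟩ = 2 Re(a* b)/(|a|²+|b|²) with a = 3, b = -2.
a* b = -6, so ⟨σ_x⟩ = -12/13.

-0.923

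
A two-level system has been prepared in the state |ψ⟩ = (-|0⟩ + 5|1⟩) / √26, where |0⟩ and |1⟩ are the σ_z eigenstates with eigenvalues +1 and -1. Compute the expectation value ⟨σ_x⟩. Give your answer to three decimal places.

-0.385

⟨σ_x⟩ = 2 Re(a* b)/(|a|²+|b|²) with a = -1, b = 5.
a* b = -5, so ⟨σ_x⟩ = -10/26.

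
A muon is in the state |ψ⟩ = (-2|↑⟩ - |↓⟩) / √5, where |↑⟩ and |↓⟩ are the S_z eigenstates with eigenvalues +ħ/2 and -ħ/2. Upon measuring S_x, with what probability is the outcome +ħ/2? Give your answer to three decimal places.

|+x⟩ = (|↑⟩ + |↓⟩)/√2, so ⟨+x|ψ⟩ = (-3) / (√2·√5).
P = |-3|² / 10 = 9/10.

0.900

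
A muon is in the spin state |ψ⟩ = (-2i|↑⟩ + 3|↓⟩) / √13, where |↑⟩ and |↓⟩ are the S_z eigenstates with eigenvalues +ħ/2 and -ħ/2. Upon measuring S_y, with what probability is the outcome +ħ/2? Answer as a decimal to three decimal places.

|+y⟩ = (|↑⟩ + i|↓⟩)/√2, so ⟨+y|ψ⟩ = (-5i) / (√2·√13).
P = |-5i|² / 26 = 25/26.

0.962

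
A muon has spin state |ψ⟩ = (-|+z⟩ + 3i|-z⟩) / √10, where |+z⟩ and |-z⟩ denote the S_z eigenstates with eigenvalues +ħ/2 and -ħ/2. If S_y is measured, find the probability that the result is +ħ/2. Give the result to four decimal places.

|+y⟩ = (|+z⟩ + i|-z⟩)/√2, so ⟨+y|ψ⟩ = (2) / (√2·√10).
P = |2|² / 20 = 4/20.

0.2000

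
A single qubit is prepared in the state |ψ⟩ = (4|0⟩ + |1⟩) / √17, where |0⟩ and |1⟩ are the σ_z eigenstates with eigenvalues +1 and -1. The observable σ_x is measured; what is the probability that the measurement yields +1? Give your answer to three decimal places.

0.735

|+x⟩ = (|0⟩ + |1⟩)/√2, so ⟨+x|ψ⟩ = (5) / (√2·√17).
P = |5|² / 34 = 25/34.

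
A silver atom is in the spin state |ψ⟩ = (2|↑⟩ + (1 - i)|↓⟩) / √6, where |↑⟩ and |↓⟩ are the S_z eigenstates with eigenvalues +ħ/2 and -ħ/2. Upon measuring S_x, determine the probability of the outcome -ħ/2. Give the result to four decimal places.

|-x⟩ = (|↑⟩ - |↓⟩)/√2, so ⟨-x|ψ⟩ = (1 + i) / (√2·√6).
P = |1 + i|² / 12 = 2/12.

0.1667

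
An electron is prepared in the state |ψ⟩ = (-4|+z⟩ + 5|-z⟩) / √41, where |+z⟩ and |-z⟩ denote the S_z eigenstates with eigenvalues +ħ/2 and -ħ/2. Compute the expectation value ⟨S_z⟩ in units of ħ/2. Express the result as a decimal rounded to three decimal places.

⟨σ_z⟩ = |a|² - |b|² divided by |a|²+|b|², with a, b the |+z⟩, |-z⟩ amplitudes.
= (16 - 25)/41 = -9/41.
⟨S_z⟩ = (ħ/2)·⟨σ_z⟩.

-0.220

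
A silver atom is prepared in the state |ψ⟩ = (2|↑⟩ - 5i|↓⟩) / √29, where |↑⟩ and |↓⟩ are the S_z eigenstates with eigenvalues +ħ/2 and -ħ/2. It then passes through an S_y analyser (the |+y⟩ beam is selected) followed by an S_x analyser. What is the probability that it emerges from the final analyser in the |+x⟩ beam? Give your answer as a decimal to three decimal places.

0.078

First analyser (S_y): P(|+y⟩) = |⟨+y|ψ⟩|² = 9/58.
After stage 1 the state is |+y⟩; P(|+x⟩) = |⟨+x|+y⟩|² = 1/2.
Joint probability = 9/58 × 1/2 = 0.078.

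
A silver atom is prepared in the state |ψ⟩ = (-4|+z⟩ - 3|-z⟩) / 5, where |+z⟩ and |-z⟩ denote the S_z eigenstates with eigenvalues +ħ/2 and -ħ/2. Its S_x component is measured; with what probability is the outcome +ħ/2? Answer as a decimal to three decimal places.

0.980

|+x⟩ = (|+z⟩ + |-z⟩)/√2, so ⟨+x|ψ⟩ = (-7) / (√2·5).
P = |-7|² / 50 = 49/50.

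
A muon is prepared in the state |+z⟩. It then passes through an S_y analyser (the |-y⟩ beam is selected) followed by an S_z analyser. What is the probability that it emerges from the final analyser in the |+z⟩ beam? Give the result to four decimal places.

0.2500

First analyser (S_y): from |+z⟩, P(|-y⟩) = 1/2.
After stage 1 the state is |-y⟩; P(|+z⟩) = |⟨+z|-y⟩|² = 1/2.
Joint probability = 1/2 × 1/2 = 0.2500.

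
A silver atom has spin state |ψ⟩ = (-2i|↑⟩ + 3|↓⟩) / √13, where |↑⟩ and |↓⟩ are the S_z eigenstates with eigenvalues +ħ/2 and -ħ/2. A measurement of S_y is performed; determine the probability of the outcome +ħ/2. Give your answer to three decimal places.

0.962

|+y⟩ = (|↑⟩ + i|↓⟩)/√2, so ⟨+y|ψ⟩ = (-5i) / (√2·√13).
P = |-5i|² / 26 = 25/26.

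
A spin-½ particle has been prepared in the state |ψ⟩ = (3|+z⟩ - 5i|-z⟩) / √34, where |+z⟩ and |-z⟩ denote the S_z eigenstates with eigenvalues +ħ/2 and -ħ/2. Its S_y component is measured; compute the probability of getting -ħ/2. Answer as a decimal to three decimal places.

0.941

|-y⟩ = (|+z⟩ - i|-z⟩)/√2, so ⟨-y|ψ⟩ = (8) / (√2·√34).
P = |8|² / 68 = 64/68.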